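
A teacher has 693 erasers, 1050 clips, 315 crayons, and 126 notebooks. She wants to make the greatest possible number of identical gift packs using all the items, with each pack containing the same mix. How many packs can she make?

The pack count must divide each quantity, so the greatest is gcd(693, 1050, 315, 126).
693 = 3^2 × 7 × 11
1050 = 2 × 3 × 5^2 × 7
315 = 3^2 × 5 × 7
126 = 2 × 3^2 × 7
gcd(693, 1050, 315, 126) = 3 × 7 = 21.

21 packs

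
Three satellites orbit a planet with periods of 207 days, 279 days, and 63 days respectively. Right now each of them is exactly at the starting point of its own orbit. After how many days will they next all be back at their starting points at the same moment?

We need the least common multiple of the intervals.
207 = 3^2 × 23
279 = 3^2 × 31
63 = 3^2 × 7
LCM(207, 279, 63) = 3^2 × 7 × 23 × 31 = 44919.

44919 days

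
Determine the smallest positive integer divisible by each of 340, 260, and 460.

340 = 2^2 × 5 × 17
260 = 2^2 × 5 × 13
460 = 2^2 × 5 × 23
LCM(340, 260, 460) = 2^2 × 5 × 13 × 17 × 23 = 101660.

101660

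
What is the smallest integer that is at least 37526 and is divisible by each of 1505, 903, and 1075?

The integer must be a common multiple of 1505, 903, and 1075, so a multiple of their LCM.
1505 = 5 × 7 × 43
903 = 3 × 7 × 43
1075 = 5^2 × 43
LCM(1505, 903, 1075) = 3 × 5^2 × 7 × 43 = 22575.
Smallest multiple of 22575 that is ≥ 37526: ⌈37526/22575⌉ × 22575 = 2 × 22575 = 45150.

45150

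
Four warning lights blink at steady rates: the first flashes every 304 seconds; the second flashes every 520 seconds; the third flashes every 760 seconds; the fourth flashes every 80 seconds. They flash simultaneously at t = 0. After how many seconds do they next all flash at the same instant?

19760 seconds

The first simultaneous occurrence is after LCM of the individual periods.
304 = 2^4 × 19
520 = 2^3 × 5 × 13
760 = 2^3 × 5 × 19
80 = 2^4 × 5
LCM(304, 520, 760, 80) = 2^4 × 5 × 13 × 19 = 19760.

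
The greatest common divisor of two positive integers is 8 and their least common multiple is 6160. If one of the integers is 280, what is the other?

176

For two integers, gcd × lcm = product, so the other is (8 × 6160) / 280 = 49280 / 280 = 176.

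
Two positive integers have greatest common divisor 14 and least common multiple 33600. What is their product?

For any two positive integers, gcd × lcm = product = 14 × 33600 = 470400.

470400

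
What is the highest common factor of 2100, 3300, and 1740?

2100 = 2^2 × 3 × 5^2 × 7
3300 = 2^2 × 3 × 5^2 × 11
1740 = 2^2 × 3 × 5 × 29
gcd(2100, 3300, 1740) = 2^2 × 3 × 5 = 60.

60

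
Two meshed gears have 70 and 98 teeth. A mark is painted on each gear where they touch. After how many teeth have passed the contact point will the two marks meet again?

490 teeth

We need the least common multiple of the intervals.
70 = 2 × 5 × 7
98 = 2 × 7^2
LCM(70, 98) = 2 × 5 × 7^2 = 490.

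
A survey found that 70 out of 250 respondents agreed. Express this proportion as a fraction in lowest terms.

7/25

70 = 2 × 5 × 7
250 = 2 × 5^3
gcd(70, 250) = 2 × 5 = 10.
Divide numerator and denominator by 10: 70/250 = 7/25.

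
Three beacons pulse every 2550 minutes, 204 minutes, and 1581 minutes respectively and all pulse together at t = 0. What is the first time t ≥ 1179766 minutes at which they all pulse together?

Joint pulses occur at multiples of LCM(2550, 204, 1581).
2550 = 2 × 3 × 5^2 × 17
204 = 2^2 × 3 × 17
1581 = 3 × 17 × 31
LCM(2550, 204, 1581) = 2^2 × 3 × 5^2 × 17 × 31 = 158100.
Smallest multiple of 158100 that is ≥ 1179766: ⌈1179766/158100⌉ × 158100 = 8 × 158100 = 1264800.

1264800 minutes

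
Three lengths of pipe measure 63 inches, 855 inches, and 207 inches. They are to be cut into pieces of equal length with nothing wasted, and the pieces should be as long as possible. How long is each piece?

Each piece length must divide every original length, so the longest possible is gcd(63, 855, 207).
63 = 3^2 × 7
855 = 3^2 × 5 × 19
207 = 3^2 × 23
gcd(63, 855, 207) = 3^2 = 9.

9 inches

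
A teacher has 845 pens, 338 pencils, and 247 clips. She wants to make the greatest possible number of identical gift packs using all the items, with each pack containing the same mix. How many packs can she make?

The pack count must divide each quantity, so the greatest is gcd(845, 338, 247).
845 = 5 × 13^2
338 = 2 × 13^2
247 = 13 × 19
gcd(845, 338, 247) = 13.

13 packs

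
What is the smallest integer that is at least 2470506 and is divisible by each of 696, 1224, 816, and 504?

The integer must be a common multiple of 696, 1224, 816, and 504, so a multiple of their LCM.
696 = 2^3 × 3 × 29
1224 = 2^3 × 3^2 × 17
816 = 2^4 × 3 × 17
504 = 2^3 × 3^2 × 7
LCM(696, 1224, 816, 504) = 2^4 × 3^2 × 7 × 17 × 29 = 496944.
Smallest multiple of 496944 that is ≥ 2470506: ⌈2470506/496944⌉ × 496944 = 5 × 496944 = 2484720.

2484720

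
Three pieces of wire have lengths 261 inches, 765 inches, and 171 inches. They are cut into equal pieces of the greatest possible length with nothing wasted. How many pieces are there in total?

Piece length = gcd(261, 765, 171).
261 = 3^2 × 29
765 = 3^2 × 5 × 17
171 = 3^2 × 19
gcd(261, 765, 171) = 3^2 = 9.
Total pieces = 261/9 + 765/9 + 171/9 = 29 + 85 + 19 = 133.

133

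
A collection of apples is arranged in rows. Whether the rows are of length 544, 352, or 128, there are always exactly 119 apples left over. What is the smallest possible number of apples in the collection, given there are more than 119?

24055

N − 119 must be a common multiple of 544, 352, and 128.
544 = 2^5 × 17
352 = 2^5 × 11
128 = 2^7
LCM(544, 352, 128) = 2^7 × 11 × 17 = 23936.
Smallest N > 119 is LCM + 119 = 23936 + 119 = 24055.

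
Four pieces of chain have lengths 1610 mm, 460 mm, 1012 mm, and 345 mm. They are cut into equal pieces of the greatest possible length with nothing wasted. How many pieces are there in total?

149

Piece length = gcd(1610, 460, 1012, 345).
1610 = 2 × 5 × 7 × 23
460 = 2^2 × 5 × 23
1012 = 2^2 × 11 × 23
345 = 3 × 5 × 23
gcd(1610, 460, 1012, 345) = 23.
Total pieces = 1610/23 + 460/23 + 1012/23 + 345/23 = 70 + 20 + 44 + 15 = 149.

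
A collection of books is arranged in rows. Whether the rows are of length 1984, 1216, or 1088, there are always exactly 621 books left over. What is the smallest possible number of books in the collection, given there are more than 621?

N − 621 must be a common multiple of 1984, 1216, and 1088.
1984 = 2^6 × 31
1216 = 2^6 × 19
1088 = 2^6 × 17
LCM(1984, 1216, 1088) = 2^6 × 17 × 19 × 31 = 640832.
Smallest N > 621 is LCM + 621 = 640832 + 621 = 641453.

641453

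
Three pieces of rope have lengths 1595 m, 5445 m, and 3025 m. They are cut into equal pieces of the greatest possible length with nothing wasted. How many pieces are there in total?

183

Piece length = gcd(1595, 5445, 3025).
1595 = 5 × 11 × 29
5445 = 3^2 × 5 × 11^2
3025 = 5^2 × 11^2
gcd(1595, 5445, 3025) = 5 × 11 = 55.
Total pieces = 1595/55 + 5445/55 + 3025/55 = 29 + 99 + 55 = 183.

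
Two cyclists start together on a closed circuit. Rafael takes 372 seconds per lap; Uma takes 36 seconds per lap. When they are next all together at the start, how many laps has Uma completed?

The first common completion time is the LCM of the periods.
372 = 2^2 × 3 × 31
36 = 2^2 × 3^2
LCM(372, 36) = 2^2 × 3^2 × 31 = 1116.
Laps for period 36: 1116 / 36 = 31.

31 laps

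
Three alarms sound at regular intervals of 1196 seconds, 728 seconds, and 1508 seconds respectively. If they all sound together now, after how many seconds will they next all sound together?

485576 seconds

We need the least common multiple of the intervals.
1196 = 2^2 × 13 × 23
728 = 2^3 × 7 × 13
1508 = 2^2 × 13 × 29
LCM(1196, 728, 1508) = 2^3 × 7 × 13 × 23 × 29 = 485576.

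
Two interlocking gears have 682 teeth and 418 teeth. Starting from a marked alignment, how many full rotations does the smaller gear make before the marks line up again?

31 rotations

The first common completion time is the LCM of the periods.
682 = 2 × 11 × 31
418 = 2 × 11 × 19
LCM(682, 418) = 2 × 11 × 19 × 31 = 12958.
Rotations for period 418: 12958 / 418 = 31.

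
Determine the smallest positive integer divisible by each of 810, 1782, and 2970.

8910

810 = 2 × 3^4 × 5
1782 = 2 × 3^4 × 11
2970 = 2 × 3^3 × 5 × 11
LCM(810, 1782, 2970) = 2 × 3^4 × 5 × 11 = 8910.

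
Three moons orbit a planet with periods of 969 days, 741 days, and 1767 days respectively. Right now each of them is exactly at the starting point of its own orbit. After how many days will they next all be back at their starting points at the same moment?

They coincide at every common multiple of the periods; the first is the LCM.
969 = 3 × 17 × 19
741 = 3 × 13 × 19
1767 = 3 × 19 × 31
LCM(969, 741, 1767) = 3 × 13 × 17 × 19 × 31 = 390507.

390507 days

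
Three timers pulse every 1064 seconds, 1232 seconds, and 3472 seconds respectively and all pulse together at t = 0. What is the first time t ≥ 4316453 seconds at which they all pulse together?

Joint pulses occur at multiples of LCM(1064, 1232, 3472).
1064 = 2^3 × 7 × 19
1232 = 2^4 × 7 × 11
3472 = 2^4 × 7 × 31
LCM(1064, 1232, 3472) = 2^4 × 7 × 11 × 19 × 31 = 725648.
Smallest multiple of 725648 that is ≥ 4316453: ⌈4316453/725648⌉ × 725648 = 6 × 725648 = 4353888.

4353888 seconds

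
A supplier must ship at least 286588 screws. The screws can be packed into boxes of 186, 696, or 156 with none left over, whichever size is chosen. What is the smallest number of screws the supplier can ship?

The number of screws must be a common multiple of 186, 696, and 156, so a multiple of their LCM.
186 = 2 × 3 × 31
696 = 2^3 × 3 × 29
156 = 2^2 × 3 × 13
LCM(186, 696, 156) = 2^3 × 3 × 13 × 29 × 31 = 280488.
Smallest multiple of 280488 that is ≥ 286588: ⌈286588/280488⌉ × 280488 = 2 × 280488 = 560976.

560976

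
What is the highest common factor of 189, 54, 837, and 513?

27

189 = 3^3 × 7
54 = 2 × 3^3
837 = 3^3 × 31
513 = 3^3 × 19
gcd(189, 54, 837, 513) = 3^3 = 27.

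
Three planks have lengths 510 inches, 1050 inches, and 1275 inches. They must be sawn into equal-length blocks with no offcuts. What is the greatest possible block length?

15 inches

This is the greatest common divisor of 510, 1050, and 1275.
510 = 2 × 3 × 5 × 17
1050 = 2 × 3 × 5^2 × 7
1275 = 3 × 5^2 × 17
gcd(510, 1050, 1275) = 3 × 5 = 15.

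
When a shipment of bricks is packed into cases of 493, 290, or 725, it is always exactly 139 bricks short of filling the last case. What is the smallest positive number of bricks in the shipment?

Being 139 short of a full case of size k means N ≡ −139 (mod k), i.e. N + 139 is a multiple of each size.
493 = 17 × 29
290 = 2 × 5 × 29
725 = 5^2 × 29
LCM(493, 290, 725) = 2 × 5^2 × 17 × 29 = 24650.
Smallest positive N is 24650 − 139 = 24511.

24511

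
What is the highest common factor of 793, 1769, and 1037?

793 = 13 × 61
1769 = 29 × 61
1037 = 17 × 61
gcd(793, 1769, 1037) = 61.

61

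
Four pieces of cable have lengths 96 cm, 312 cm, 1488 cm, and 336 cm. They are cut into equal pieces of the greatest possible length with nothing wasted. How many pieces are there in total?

93

Piece length = gcd(96, 312, 1488, 336).
96 = 2^5 × 3
312 = 2^3 × 3 × 13
1488 = 2^4 × 3 × 31
336 = 2^4 × 3 × 7
gcd(96, 312, 1488, 336) = 2^3 × 3 = 24.
Total pieces = 96/24 + 312/24 + 1488/24 + 336/24 = 4 + 13 + 62 + 14 = 93.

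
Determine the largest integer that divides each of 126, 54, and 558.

126 = 2 × 3^2 × 7
54 = 2 × 3^3
558 = 2 × 3^2 × 31
gcd(126, 54, 558) = 2 × 3^2 = 18.

18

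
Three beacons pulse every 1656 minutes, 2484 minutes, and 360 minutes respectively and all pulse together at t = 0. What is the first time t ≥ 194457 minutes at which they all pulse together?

198720 minutes

Joint pulses occur at multiples of LCM(1656, 2484, 360).
1656 = 2^3 × 3^2 × 23
2484 = 2^2 × 3^3 × 23
360 = 2^3 × 3^2 × 5
LCM(1656, 2484, 360) = 2^3 × 3^3 × 5 × 23 = 24840.
Smallest multiple of 24840 that is ≥ 194457: ⌈194457/24840⌉ × 24840 = 8 × 24840 = 198720.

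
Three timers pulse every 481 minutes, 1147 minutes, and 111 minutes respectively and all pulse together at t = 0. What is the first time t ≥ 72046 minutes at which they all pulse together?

Joint pulses occur at multiples of LCM(481, 1147, 111).
481 = 13 × 37
1147 = 31 × 37
111 = 3 × 37
LCM(481, 1147, 111) = 3 × 13 × 31 × 37 = 44733.
Smallest multiple of 44733 that is ≥ 72046: ⌈72046/44733⌉ × 44733 = 2 × 44733 = 89466.

89466 minutes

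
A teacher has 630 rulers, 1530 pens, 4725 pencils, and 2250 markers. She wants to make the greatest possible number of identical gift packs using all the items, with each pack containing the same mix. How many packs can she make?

45 packs

The pack count must divide each quantity, so the greatest is gcd(630, 1530, 4725, 2250).
630 = 2 × 3^2 × 5 × 7
1530 = 2 × 3^2 × 5 × 17
4725 = 3^3 × 5^2 × 7
2250 = 2 × 3^2 × 5^3
gcd(630, 1530, 4725, 2250) = 3^2 × 5 = 45.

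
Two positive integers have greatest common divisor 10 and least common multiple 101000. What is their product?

For any two positive integers, gcd × lcm = product = 10 × 101000 = 1010000.

1010000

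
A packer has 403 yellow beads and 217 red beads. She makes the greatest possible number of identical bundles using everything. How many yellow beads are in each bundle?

13

Number of bundles = gcd(403, 217).
403 = 13 × 31
217 = 7 × 31
gcd(403, 217) = 31.
yellow beads per bundle = 403 / 31 = 13.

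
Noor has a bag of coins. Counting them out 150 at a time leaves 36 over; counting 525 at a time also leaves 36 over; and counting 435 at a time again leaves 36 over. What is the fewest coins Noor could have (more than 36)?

N − 36 must be a common multiple of 150, 525, and 435.
150 = 2 × 3 × 5^2
525 = 3 × 5^2 × 7
435 = 3 × 5 × 29
LCM(150, 525, 435) = 2 × 3 × 5^2 × 7 × 29 = 30450.
Smallest N > 36 is LCM + 36 = 30450 + 36 = 30486.

30486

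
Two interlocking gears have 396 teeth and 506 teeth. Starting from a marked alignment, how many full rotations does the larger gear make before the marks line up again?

They are all back at their starting positions together after one LCM of the periods.
396 = 2^2 × 3^2 × 11
506 = 2 × 11 × 23
LCM(396, 506) = 2^2 × 3^2 × 11 × 23 = 9108.
Rotations for period 506: 9108 / 506 = 18.

18 rotations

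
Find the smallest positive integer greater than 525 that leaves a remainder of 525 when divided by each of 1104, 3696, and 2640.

425565

N − 525 must be a common multiple of 1104, 3696, and 2640.
1104 = 2^4 × 3 × 23
3696 = 2^4 × 3 × 7 × 11
2640 = 2^4 × 3 × 5 × 11
LCM(1104, 3696, 2640) = 2^4 × 3 × 5 × 7 × 11 × 23 = 425040.
Smallest N > 525 is LCM + 525 = 425040 + 525 = 425565.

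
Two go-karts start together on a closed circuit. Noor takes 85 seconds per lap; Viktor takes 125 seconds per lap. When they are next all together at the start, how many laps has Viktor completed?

17 laps

All finish a whole number of cycles simultaneously at t = LCM of the periods.
85 = 5 × 17
125 = 5^3
LCM(85, 125) = 5^3 × 17 = 2125.
Laps for period 125: 2125 / 125 = 17.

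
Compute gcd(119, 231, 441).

119 = 7 × 17
231 = 3 × 7 × 11
441 = 3^2 × 7^2
gcd(119, 231, 441) = 7.

7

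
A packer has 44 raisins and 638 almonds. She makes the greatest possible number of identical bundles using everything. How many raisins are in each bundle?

2

Number of bundles = gcd(44, 638).
44 = 2^2 × 11
638 = 2 × 11 × 29
gcd(44, 638) = 2 × 11 = 22.
raisins per bundle = 44 / 22 = 2.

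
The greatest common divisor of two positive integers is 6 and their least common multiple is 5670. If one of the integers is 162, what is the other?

210

For two integers, gcd × lcm = product, so the other is (6 × 5670) / 162 = 34020 / 162 = 210.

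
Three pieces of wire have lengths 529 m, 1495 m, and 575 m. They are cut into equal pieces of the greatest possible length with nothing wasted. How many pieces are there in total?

Piece length = gcd(529, 1495, 575).
529 = 23^2
1495 = 5 × 13 × 23
575 = 5^2 × 23
gcd(529, 1495, 575) = 23.
Total pieces = 529/23 + 1495/23 + 575/23 = 23 + 65 + 25 = 113.

113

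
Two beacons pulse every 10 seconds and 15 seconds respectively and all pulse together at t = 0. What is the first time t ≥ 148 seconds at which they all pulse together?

Joint pulses occur at multiples of LCM(10, 15).
10 = 2 × 5
15 = 3 × 5
LCM(10, 15) = 2 × 3 × 5 = 30.
Smallest multiple of 30 that is ≥ 148: ⌈148/30⌉ × 30 = 5 × 30 = 150.

150 seconds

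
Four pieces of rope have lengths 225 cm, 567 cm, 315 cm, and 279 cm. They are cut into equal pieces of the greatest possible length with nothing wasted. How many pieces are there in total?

Piece length = gcd(225, 567, 315, 279).
225 = 3^2 × 5^2
567 = 3^4 × 7
315 = 3^2 × 5 × 7
279 = 3^2 × 31
gcd(225, 567, 315, 279) = 3^2 = 9.
Total pieces = 225/9 + 567/9 + 315/9 + 279/9 = 25 + 63 + 35 + 31 = 154.

154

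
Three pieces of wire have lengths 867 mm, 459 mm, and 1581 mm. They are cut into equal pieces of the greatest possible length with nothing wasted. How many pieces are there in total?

57

Piece length = gcd(867, 459, 1581).
867 = 3 × 17^2
459 = 3^3 × 17
1581 = 3 × 17 × 31
gcd(867, 459, 1581) = 3 × 17 = 51.
Total pieces = 867/51 + 459/51 + 1581/51 = 17 + 9 + 31 = 57.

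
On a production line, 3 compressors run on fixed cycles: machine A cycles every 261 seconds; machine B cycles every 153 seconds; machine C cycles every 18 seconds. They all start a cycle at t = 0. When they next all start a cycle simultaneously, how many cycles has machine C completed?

All finish a whole number of cycles simultaneously at t = LCM of the periods.
261 = 3^2 × 29
153 = 3^2 × 17
18 = 2 × 3^2
LCM(261, 153, 18) = 2 × 3^2 × 17 × 29 = 8874.
Cycles for period 18: 8874 / 18 = 493.

493 cycles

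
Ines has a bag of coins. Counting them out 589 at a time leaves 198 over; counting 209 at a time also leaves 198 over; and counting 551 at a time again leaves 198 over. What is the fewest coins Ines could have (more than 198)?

188089

N − 198 must be a common multiple of 589, 209, and 551.
589 = 19 × 31
209 = 11 × 19
551 = 19 × 29
LCM(589, 209, 551) = 11 × 19 × 29 × 31 = 187891.
Smallest N > 198 is LCM + 198 = 187891 + 198 = 188089.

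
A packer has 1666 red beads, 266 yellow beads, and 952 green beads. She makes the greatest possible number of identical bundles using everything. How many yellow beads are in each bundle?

19

Number of bundles = gcd(1666, 266, 952).
1666 = 2 × 7^2 × 17
266 = 2 × 7 × 19
952 = 2^3 × 7 × 17
gcd(1666, 266, 952) = 2 × 7 = 14.
yellow beads per bundle = 266 / 14 = 19.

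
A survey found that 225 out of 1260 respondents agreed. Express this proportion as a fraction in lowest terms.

5/28

225 = 3^2 × 5^2
1260 = 2^2 × 3^2 × 5 × 7
gcd(225, 1260) = 3^2 × 5 = 45.
Divide numerator and denominator by 45: 225/1260 = 5/28.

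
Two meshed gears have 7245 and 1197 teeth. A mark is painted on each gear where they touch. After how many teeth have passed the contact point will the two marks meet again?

137655 teeth

We need the least common multiple of the intervals.
7245 = 3^2 × 5 × 7 × 23
1197 = 3^2 × 7 × 19
LCM(7245, 1197) = 3^2 × 5 × 7 × 19 × 23 = 137655.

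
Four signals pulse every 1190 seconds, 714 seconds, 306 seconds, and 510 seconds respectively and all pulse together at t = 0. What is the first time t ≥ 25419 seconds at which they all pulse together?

Joint pulses occur at multiples of LCM(1190, 714, 306, 510).
1190 = 2 × 5 × 7 × 17
714 = 2 × 3 × 7 × 17
306 = 2 × 3^2 × 17
510 = 2 × 3 × 5 × 17
LCM(1190, 714, 306, 510) = 2 × 3^2 × 5 × 7 × 17 = 10710.
Smallest multiple of 10710 that is ≥ 25419: ⌈25419/10710⌉ × 10710 = 3 × 10710 = 32130.

32130 seconds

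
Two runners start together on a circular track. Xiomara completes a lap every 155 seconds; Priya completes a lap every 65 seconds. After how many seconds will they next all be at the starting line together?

We need the least common multiple of the intervals.
155 = 5 × 31
65 = 5 × 13
LCM(155, 65) = 5 × 13 × 31 = 2015.

2015 seconds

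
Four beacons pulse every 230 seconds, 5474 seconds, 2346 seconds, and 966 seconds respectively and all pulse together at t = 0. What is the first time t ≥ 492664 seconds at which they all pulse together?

574770 seconds

Joint pulses occur at multiples of LCM(230, 5474, 2346, 966).
230 = 2 × 5 × 23
5474 = 2 × 7 × 17 × 23
2346 = 2 × 3 × 17 × 23
966 = 2 × 3 × 7 × 23
LCM(230, 5474, 2346, 966) = 2 × 3 × 5 × 7 × 17 × 23 = 82110.
Smallest multiple of 82110 that is ≥ 492664: ⌈492664/82110⌉ × 82110 = 7 × 82110 = 574770.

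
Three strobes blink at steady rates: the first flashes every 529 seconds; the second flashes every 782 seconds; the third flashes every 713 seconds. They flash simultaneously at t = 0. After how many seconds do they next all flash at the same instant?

557566 seconds

They coincide at every common multiple of the periods; the first is the LCM.
529 = 23^2
782 = 2 × 17 × 23
713 = 23 × 31
LCM(529, 782, 713) = 2 × 17 × 23^2 × 31 = 557566.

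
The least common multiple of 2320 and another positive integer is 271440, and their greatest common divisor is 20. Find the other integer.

gcd × lcm = product of the two integers, so the other integer is (20 × 271440) / 2320 = 2340.

2340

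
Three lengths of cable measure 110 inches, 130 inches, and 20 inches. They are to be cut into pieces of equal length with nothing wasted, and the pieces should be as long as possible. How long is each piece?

The greatest length dividing all of 110, 130, and 20 is their gcd.
110 = 2 × 5 × 11
130 = 2 × 5 × 13
20 = 2^2 × 5
gcd(110, 130, 20) = 2 × 5 = 10.

10 inches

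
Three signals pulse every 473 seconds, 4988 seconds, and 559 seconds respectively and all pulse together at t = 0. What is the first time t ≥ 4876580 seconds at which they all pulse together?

Joint pulses occur at multiples of LCM(473, 4988, 559).
473 = 11 × 43
4988 = 2^2 × 29 × 43
559 = 13 × 43
LCM(473, 4988, 559) = 2^2 × 11 × 13 × 29 × 43 = 713284.
Smallest multiple of 713284 that is ≥ 4876580: ⌈4876580/713284⌉ × 713284 = 7 × 713284 = 4992988.

4992988 seconds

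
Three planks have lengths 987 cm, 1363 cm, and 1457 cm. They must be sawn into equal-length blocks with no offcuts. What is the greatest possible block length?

This is the greatest common divisor of 987, 1363, and 1457.
987 = 3 × 7 × 47
1363 = 29 × 47
1457 = 31 × 47
gcd(987, 1363, 1457) = 47.

47 cm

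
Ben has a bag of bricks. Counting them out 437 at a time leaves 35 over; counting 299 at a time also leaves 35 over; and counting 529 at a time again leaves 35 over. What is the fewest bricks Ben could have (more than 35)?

N − 35 must be a common multiple of 437, 299, and 529.
437 = 19 × 23
299 = 13 × 23
529 = 23^2
LCM(437, 299, 529) = 13 × 19 × 23^2 = 130663.
Smallest N > 35 is LCM + 35 = 130663 + 35 = 130698.

130698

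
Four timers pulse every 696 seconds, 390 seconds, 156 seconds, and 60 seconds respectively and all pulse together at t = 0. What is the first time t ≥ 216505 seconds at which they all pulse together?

226200 seconds

Joint pulses occur at multiples of LCM(696, 390, 156, 60).
696 = 2^3 × 3 × 29
390 = 2 × 3 × 5 × 13
156 = 2^2 × 3 × 13
60 = 2^2 × 3 × 5
LCM(696, 390, 156, 60) = 2^3 × 3 × 5 × 13 × 29 = 45240.
Smallest multiple of 45240 that is ≥ 216505: ⌈216505/45240⌉ × 45240 = 5 × 45240 = 226200.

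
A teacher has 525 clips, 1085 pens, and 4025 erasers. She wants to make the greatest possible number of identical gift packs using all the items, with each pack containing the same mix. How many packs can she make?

The pack count must divide each quantity, so the greatest is gcd(525, 1085, 4025).
525 = 3 × 5^2 × 7
1085 = 5 × 7 × 31
4025 = 5^2 × 7 × 23
gcd(525, 1085, 4025) = 5 × 7 = 35.

35 packs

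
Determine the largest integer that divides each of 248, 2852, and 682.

62

248 = 2^3 × 31
2852 = 2^2 × 23 × 31
682 = 2 × 11 × 31
gcd(248, 2852, 682) = 2 × 31 = 62.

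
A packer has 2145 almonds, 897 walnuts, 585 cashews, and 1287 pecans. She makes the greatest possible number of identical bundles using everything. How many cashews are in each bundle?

Number of bundles = gcd(2145, 897, 585, 1287).
2145 = 3 × 5 × 11 × 13
897 = 3 × 13 × 23
585 = 3^2 × 5 × 13
1287 = 3^2 × 11 × 13
gcd(2145, 897, 585, 1287) = 3 × 13 = 39.
cashews per bundle = 585 / 39 = 15.

15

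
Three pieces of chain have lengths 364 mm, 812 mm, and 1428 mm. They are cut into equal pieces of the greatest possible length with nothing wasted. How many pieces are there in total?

Piece length = gcd(364, 812, 1428).
364 = 2^2 × 7 × 13
812 = 2^2 × 7 × 29
1428 = 2^2 × 3 × 7 × 17
gcd(364, 812, 1428) = 2^2 × 7 = 28.
Total pieces = 364/28 + 812/28 + 1428/28 = 13 + 29 + 51 = 93.

93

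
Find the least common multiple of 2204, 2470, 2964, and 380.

429780

2204 = 2^2 × 19 × 29
2470 = 2 × 5 × 13 × 19
2964 = 2^2 × 3 × 13 × 19
380 = 2^2 × 5 × 19
LCM(2204, 2470, 2964, 380) = 2^2 × 3 × 5 × 13 × 19 × 29 = 429780.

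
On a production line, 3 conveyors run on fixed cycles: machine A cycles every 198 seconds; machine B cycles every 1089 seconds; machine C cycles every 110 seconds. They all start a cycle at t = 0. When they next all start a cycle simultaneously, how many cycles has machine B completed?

They are all back at their starting positions together after one LCM of the periods.
198 = 2 × 3^2 × 11
1089 = 3^2 × 11^2
110 = 2 × 5 × 11
LCM(198, 1089, 110) = 2 × 3^2 × 5 × 11^2 = 10890.
Cycles for period 1089: 10890 / 1089 = 10.

10 cycles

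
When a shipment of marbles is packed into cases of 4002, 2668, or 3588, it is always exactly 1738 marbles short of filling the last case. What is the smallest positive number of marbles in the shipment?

102314

Being 1738 short of a full case of size k means N ≡ −1738 (mod k), i.e. N + 1738 is a multiple of each size.
4002 = 2 × 3 × 23 × 29
2668 = 2^2 × 23 × 29
3588 = 2^2 × 3 × 13 × 23
LCM(4002, 2668, 3588) = 2^2 × 3 × 13 × 23 × 29 = 104052.
Smallest positive N is 104052 − 1738 = 102314.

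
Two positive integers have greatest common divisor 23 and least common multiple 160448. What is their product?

For any two positive integers, gcd × lcm = product = 23 × 160448 = 3690304.

3690304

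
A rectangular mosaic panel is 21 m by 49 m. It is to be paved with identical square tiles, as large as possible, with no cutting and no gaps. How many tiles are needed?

21

Tile side = gcd(21, 49).
21 = 3 × 7
49 = 7^2
gcd(21, 49) = 7.
Tiles: (21/7) × (49/7) = 3 × 7 = 21.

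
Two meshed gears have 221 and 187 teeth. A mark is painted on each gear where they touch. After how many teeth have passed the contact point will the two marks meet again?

We need the least common multiple of the intervals.
221 = 13 × 17
187 = 11 × 17
LCM(221, 187) = 11 × 13 × 17 = 2431.

2431 teeth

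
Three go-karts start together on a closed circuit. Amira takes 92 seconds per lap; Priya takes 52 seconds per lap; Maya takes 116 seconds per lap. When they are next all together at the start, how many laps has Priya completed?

667 laps

All finish a whole number of cycles simultaneously at t = LCM of the periods.
92 = 2^2 × 23
52 = 2^2 × 13
116 = 2^2 × 29
LCM(92, 52, 116) = 2^2 × 13 × 23 × 29 = 34684.
Laps for period 52: 34684 / 52 = 667.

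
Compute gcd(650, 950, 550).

50

650 = 2 × 5^2 × 13
950 = 2 × 5^2 × 19
550 = 2 × 5^2 × 11
gcd(650, 950, 550) = 2 × 5^2 = 50.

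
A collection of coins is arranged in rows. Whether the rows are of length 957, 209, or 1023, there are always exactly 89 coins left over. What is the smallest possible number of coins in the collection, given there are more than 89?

N − 89 must be a common multiple of 957, 209, and 1023.
957 = 3 × 11 × 29
209 = 11 × 19
1023 = 3 × 11 × 31
LCM(957, 209, 1023) = 3 × 11 × 19 × 29 × 31 = 563673.
Smallest N > 89 is LCM + 89 = 563673 + 89 = 563762.

563762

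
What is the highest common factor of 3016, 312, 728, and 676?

52

3016 = 2^3 × 13 × 29
312 = 2^3 × 3 × 13
728 = 2^3 × 7 × 13
676 = 2^2 × 13^2
gcd(3016, 312, 728, 676) = 2^2 × 13 = 52.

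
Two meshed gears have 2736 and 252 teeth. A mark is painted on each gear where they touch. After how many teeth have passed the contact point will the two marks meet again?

19152 teeth

The first simultaneous occurrence is after LCM of the individual periods.
2736 = 2^4 × 3^2 × 19
252 = 2^2 × 3^2 × 7
LCM(2736, 252) = 2^4 × 3^2 × 7 × 19 = 19152.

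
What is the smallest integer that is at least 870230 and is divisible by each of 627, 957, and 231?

The integer must be a common multiple of 627, 957, and 231, so a multiple of their LCM.
627 = 3 × 11 × 19
957 = 3 × 11 × 29
231 = 3 × 7 × 11
LCM(627, 957, 231) = 3 × 7 × 11 × 19 × 29 = 127281.
Smallest multiple of 127281 that is ≥ 870230: ⌈870230/127281⌉ × 127281 = 7 × 127281 = 890967.

890967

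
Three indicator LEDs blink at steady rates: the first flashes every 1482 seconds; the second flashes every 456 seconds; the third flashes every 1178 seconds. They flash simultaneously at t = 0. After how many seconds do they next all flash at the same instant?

183768 seconds

We need the least common multiple of the intervals.
1482 = 2 × 3 × 13 × 19
456 = 2^3 × 3 × 19
1178 = 2 × 19 × 31
LCM(1482, 456, 1178) = 2^3 × 3 × 13 × 19 × 31 = 183768.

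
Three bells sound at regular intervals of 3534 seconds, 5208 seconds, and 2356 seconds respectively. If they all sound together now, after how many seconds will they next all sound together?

We need the least common multiple of the intervals.
3534 = 2 × 3 × 19 × 31
5208 = 2^3 × 3 × 7 × 31
2356 = 2^2 × 19 × 31
LCM(3534, 5208, 2356) = 2^3 × 3 × 7 × 19 × 31 = 98952.

98952 seconds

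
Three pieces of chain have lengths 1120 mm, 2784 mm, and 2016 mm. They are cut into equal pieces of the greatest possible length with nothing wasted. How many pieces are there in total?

Piece length = gcd(1120, 2784, 2016).
1120 = 2^5 × 5 × 7
2784 = 2^5 × 3 × 29
2016 = 2^5 × 3^2 × 7
gcd(1120, 2784, 2016) = 2^5 = 32.
Total pieces = 1120/32 + 2784/32 + 2016/32 = 35 + 87 + 63 = 185.

185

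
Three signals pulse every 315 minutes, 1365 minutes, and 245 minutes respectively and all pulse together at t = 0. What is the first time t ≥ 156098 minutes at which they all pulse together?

Joint pulses occur at multiples of LCM(315, 1365, 245).
315 = 3^2 × 5 × 7
1365 = 3 × 5 × 7 × 13
245 = 5 × 7^2
LCM(315, 1365, 245) = 3^2 × 5 × 7^2 × 13 = 28665.
Smallest multiple of 28665 that is ≥ 156098: ⌈156098/28665⌉ × 28665 = 6 × 28665 = 171990.

171990 minutes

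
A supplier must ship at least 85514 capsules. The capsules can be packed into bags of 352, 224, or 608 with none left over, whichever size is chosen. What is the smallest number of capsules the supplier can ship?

93632

The number of capsules must be a common multiple of 352, 224, and 608, so a multiple of their LCM.
352 = 2^5 × 11
224 = 2^5 × 7
608 = 2^5 × 19
LCM(352, 224, 608) = 2^5 × 7 × 11 × 19 = 46816.
Smallest multiple of 46816 that is ≥ 85514: ⌈85514/46816⌉ × 46816 = 2 × 46816 = 93632.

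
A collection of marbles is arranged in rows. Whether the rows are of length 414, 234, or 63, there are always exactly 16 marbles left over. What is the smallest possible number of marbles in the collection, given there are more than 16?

N − 16 must be a common multiple of 414, 234, and 63.
414 = 2 × 3^2 × 23
234 = 2 × 3^2 × 13
63 = 3^2 × 7
LCM(414, 234, 63) = 2 × 3^2 × 7 × 13 × 23 = 37674.
Smallest N > 16 is LCM + 16 = 37674 + 16 = 37690.

37690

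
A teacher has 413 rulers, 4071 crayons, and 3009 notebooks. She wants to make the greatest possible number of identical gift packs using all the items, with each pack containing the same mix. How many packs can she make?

The pack count must divide each quantity, so the greatest is gcd(413, 4071, 3009).
413 = 7 × 59
4071 = 3 × 23 × 59
3009 = 3 × 17 × 59
gcd(413, 4071, 3009) = 59.

59 packs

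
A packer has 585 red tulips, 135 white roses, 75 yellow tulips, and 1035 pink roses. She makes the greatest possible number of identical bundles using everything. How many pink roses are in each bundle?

69

Number of bundles = gcd(585, 135, 75, 1035).
585 = 3^2 × 5 × 13
135 = 3^3 × 5
75 = 3 × 5^2
1035 = 3^2 × 5 × 23
gcd(585, 135, 75, 1035) = 3 × 5 = 15.
pink roses per bundle = 1035 / 15 = 69.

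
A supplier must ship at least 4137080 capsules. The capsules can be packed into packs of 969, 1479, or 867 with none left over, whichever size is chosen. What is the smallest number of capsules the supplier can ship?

The number of capsules must be a common multiple of 969, 1479, and 867, so a multiple of their LCM.
969 = 3 × 17 × 19
1479 = 3 × 17 × 29
867 = 3 × 17^2
LCM(969, 1479, 867) = 3 × 17^2 × 19 × 29 = 477717.
Smallest multiple of 477717 that is ≥ 4137080: ⌈4137080/477717⌉ × 477717 = 9 × 477717 = 4299453.

4299453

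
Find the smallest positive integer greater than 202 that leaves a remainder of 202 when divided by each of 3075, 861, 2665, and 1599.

N − 202 must be a common multiple of 3075, 861, 2665, and 1599.
3075 = 3 × 5^2 × 41
861 = 3 × 7 × 41
2665 = 5 × 13 × 41
1599 = 3 × 13 × 41
LCM(3075, 861, 2665, 1599) = 3 × 5^2 × 7 × 13 × 41 = 279825.
Smallest N > 202 is LCM + 202 = 279825 + 202 = 280027.

280027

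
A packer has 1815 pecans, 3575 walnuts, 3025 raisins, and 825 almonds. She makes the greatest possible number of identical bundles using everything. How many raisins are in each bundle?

55

Number of bundles = gcd(1815, 3575, 3025, 825).
1815 = 3 × 5 × 11^2
3575 = 5^2 × 11 × 13
3025 = 5^2 × 11^2
825 = 3 × 5^2 × 11
gcd(1815, 3575, 3025, 825) = 5 × 11 = 55.
raisins per bundle = 3025 / 55 = 55.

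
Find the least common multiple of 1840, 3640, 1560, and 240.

1840 = 2^4 × 5 × 23
3640 = 2^3 × 5 × 7 × 13
1560 = 2^3 × 3 × 5 × 13
240 = 2^4 × 3 × 5
LCM(1840, 3640, 1560, 240) = 2^4 × 3 × 5 × 7 × 13 × 23 = 502320.

502320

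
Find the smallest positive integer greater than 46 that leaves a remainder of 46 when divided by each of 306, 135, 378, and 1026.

N − 46 must be a common multiple of 306, 135, 378, and 1026.
306 = 2 × 3^2 × 17
135 = 3^3 × 5
378 = 2 × 3^3 × 7
1026 = 2 × 3^3 × 19
LCM(306, 135, 378, 1026) = 2 × 3^3 × 5 × 7 × 17 × 19 = 610470.
Smallest N > 46 is LCM + 46 = 610470 + 46 = 610516.

610516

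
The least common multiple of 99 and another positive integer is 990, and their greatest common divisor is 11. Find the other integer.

110

gcd × lcm = product of the two integers, so the other integer is (11 × 990) / 99 = 110.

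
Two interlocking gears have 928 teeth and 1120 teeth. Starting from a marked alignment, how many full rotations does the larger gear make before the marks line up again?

All finish a whole number of cycles simultaneously at t = LCM of the periods.
928 = 2^5 × 29
1120 = 2^5 × 5 × 7
LCM(928, 1120) = 2^5 × 5 × 7 × 29 = 32480.
Rotations for period 1120: 32480 / 1120 = 29.

29 rotations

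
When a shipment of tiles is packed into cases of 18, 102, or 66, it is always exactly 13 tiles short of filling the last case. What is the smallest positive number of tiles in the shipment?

Being 13 short of a full case of size k means N ≡ −13 (mod k), i.e. N + 13 is a multiple of each size.
18 = 2 × 3^2
102 = 2 × 3 × 17
66 = 2 × 3 × 11
LCM(18, 102, 66) = 2 × 3^2 × 11 × 17 = 3366.
Smallest positive N is 3366 − 13 = 3353.

3353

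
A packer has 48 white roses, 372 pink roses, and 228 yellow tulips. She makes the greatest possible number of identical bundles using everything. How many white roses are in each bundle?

4

Number of bundles = gcd(48, 372, 228).
48 = 2^4 × 3
372 = 2^2 × 3 × 31
228 = 2^2 × 3 × 19
gcd(48, 372, 228) = 2^2 × 3 = 12.
white roses per bundle = 48 / 12 = 4.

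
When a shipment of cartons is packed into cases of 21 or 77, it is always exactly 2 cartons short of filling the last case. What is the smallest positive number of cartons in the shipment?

229

Being 2 short of a full case of size k means N ≡ −2 (mod k), i.e. N + 2 is a multiple of each size.
21 = 3 × 7
77 = 7 × 11
LCM(21, 77) = 3 × 7 × 11 = 231.
Smallest positive N is 231 − 2 = 229.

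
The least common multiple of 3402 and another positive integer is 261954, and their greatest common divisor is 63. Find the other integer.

4851

gcd × lcm = product of the two integers, so the other integer is (63 × 261954) / 3402 = 4851.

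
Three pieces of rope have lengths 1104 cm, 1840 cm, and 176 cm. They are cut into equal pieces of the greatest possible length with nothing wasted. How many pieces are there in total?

195

Piece length = gcd(1104, 1840, 176).
1104 = 2^4 × 3 × 23
1840 = 2^4 × 5 × 23
176 = 2^4 × 11
gcd(1104, 1840, 176) = 2^4 = 16.
Total pieces = 1104/16 + 1840/16 + 176/16 = 69 + 115 + 11 = 195.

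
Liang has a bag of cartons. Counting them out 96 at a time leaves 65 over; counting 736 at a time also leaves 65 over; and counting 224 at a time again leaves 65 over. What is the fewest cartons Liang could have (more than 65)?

N − 65 must be a common multiple of 96, 736, and 224.
96 = 2^5 × 3
736 = 2^5 × 23
224 = 2^5 × 7
LCM(96, 736, 224) = 2^5 × 3 × 7 × 23 = 15456.
Smallest N > 65 is LCM + 65 = 15456 + 65 = 15521.

15521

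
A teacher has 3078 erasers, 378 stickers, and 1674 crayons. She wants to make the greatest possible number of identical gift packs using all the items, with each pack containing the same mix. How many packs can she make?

54 packs

The pack count must divide each quantity, so the greatest is gcd(3078, 378, 1674).
3078 = 2 × 3^4 × 19
378 = 2 × 3^3 × 7
1674 = 2 × 3^3 × 31
gcd(3078, 378, 1674) = 2 × 3^3 = 54.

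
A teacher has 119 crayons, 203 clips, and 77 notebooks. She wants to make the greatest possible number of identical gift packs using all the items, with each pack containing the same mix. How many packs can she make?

The pack count must divide each quantity, so the greatest is gcd(119, 203, 77).
119 = 7 × 17
203 = 7 × 29
77 = 7 × 11
gcd(119, 203, 77) = 7.

7 packs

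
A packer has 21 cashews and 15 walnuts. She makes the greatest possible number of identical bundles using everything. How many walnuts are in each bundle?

5

Number of bundles = gcd(21, 15).
21 = 3 × 7
15 = 3 × 5
gcd(21, 15) = 3.
walnuts per bundle = 15 / 3 = 5.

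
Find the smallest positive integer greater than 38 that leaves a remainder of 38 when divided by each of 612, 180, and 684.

58178

N − 38 must be a common multiple of 612, 180, and 684.
612 = 2^2 × 3^2 × 17
180 = 2^2 × 3^2 × 5
684 = 2^2 × 3^2 × 19
LCM(612, 180, 684) = 2^2 × 3^2 × 5 × 17 × 19 = 58140.
Smallest N > 38 is LCM + 38 = 58140 + 38 = 58178.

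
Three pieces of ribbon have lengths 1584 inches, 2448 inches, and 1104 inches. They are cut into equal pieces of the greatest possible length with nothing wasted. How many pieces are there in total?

Piece length = gcd(1584, 2448, 1104).
1584 = 2^4 × 3^2 × 11
2448 = 2^4 × 3^2 × 17
1104 = 2^4 × 3 × 23
gcd(1584, 2448, 1104) = 2^4 × 3 = 48.
Total pieces = 1584/48 + 2448/48 + 1104/48 = 33 + 51 + 23 = 107.

107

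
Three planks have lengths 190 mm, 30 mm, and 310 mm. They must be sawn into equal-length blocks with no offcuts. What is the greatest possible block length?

10 mm

The block length must divide every plank, so the greatest is gcd(190, 30, 310).
190 = 2 × 5 × 19
30 = 2 × 3 × 5
310 = 2 × 5 × 31
gcd(190, 30, 310) = 2 × 5 = 10.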